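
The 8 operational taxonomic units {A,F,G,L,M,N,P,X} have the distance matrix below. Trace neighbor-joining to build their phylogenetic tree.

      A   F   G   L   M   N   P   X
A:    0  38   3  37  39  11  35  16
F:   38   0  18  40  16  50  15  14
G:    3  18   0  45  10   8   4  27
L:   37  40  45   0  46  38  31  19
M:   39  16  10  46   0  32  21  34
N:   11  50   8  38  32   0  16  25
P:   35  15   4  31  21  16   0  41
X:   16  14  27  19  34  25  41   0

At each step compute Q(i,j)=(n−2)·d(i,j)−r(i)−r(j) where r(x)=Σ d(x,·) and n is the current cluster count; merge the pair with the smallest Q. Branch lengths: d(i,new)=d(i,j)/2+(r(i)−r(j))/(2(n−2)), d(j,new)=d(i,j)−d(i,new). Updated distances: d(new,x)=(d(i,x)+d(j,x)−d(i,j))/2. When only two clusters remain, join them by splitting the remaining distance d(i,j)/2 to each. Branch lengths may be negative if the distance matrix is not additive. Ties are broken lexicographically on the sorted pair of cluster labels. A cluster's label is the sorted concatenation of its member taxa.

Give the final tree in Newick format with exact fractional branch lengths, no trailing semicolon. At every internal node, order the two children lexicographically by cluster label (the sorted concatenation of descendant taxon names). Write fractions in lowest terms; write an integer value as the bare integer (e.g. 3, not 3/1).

1. join L+X (d=19, Q=-318) ⇒ LX; edges |L|=97/6, |X|=17/6
  updated: d(A,LX)=17, d(F,LX)=35/2, d(G,LX)=53/2, d(LX,M)=61/2, d(LX,N)=22, d(LX,P)=53/2
2. join A+N (d=11, Q=-227) ⇒ AN; edges |A|=59/10, |N|=51/10
  updated: d(AN,F)=77/2, d(AN,G)=0, d(AN,LX)=14, d(AN,M)=30, d(AN,P)=20
3. join AN+LX (d=14, Q=-323/2) ⇒ ALNX; edges |AN|=87/16, |LX|=137/16
  updated: d(ALNX,F)=21, d(ALNX,G)=25/4, d(ALNX,M)=93/4, d(ALNX,P)=65/4
4. join F+M (d=16, Q=-369/4) ⇒ FM; edges |F|=191/24, |M|=193/24
  updated: d(ALNX,FM)=113/8, d(FM,G)=6, d(FM,P)=10
5. join ALNX+G (d=25/4, Q=-323/8) ⇒ AGLNX; edges |ALNX|=263/32, |G|=-63/32
  updated: d(AGLNX,FM)=111/16, d(AGLNX,P)=7
6. join AGLNX+FM (d=111/16, Q=-383/16) ⇒ AFGLMNX; edges |AGLNX|=63/32, |FM|=159/32
  updated: d(AFGLMNX,P)=161/32
7. join AFGLMNX+P (d=161/32) ⇒ AFGLMNPX; edges |AFGLMNX|=161/64, |P|=161/64
final tree: (((((A:59/10,N:51/10):87/16,(L:97/6,X:17/6):137/16):263/32,G:-63/32):63/32,(F:191/24,M:193/24):159/32):161/64,P:161/64)
total length: 2503/32

(((((A:59/10,N:51/10):87/16,(L:97/6,X:17/6):137/16):263/32,G:-63/32):63/32,(F:191/24,M:193/24):159/32):161/64,P:161/64)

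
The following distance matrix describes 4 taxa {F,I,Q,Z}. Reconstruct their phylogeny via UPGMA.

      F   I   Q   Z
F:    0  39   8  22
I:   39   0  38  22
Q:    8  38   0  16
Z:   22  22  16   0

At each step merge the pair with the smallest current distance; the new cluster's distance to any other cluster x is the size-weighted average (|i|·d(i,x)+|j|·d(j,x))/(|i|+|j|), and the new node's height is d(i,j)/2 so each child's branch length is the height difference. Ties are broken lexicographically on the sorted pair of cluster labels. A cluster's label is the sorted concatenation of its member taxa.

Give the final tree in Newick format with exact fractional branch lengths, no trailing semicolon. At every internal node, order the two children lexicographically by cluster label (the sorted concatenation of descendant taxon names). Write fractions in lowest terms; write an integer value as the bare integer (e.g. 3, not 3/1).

1. join F+Q (d=8) ⇒ FQ; edges |F|=4, |Q|=4
  updated: d(FQ,I)=77/2, d(FQ,Z)=19
2. join FQ+Z (d=19) ⇒ FQZ; edges |FQ|=11/2, |Z|=19/2
  updated: d(FQZ,I)=33
3. join FQZ+I (d=33) ⇒ FIQZ; edges |FQZ|=7, |I|=33/2
final tree: (((F:4,Q:4):11/2,Z:19/2):7,I:33/2)
total length: 93/2

(((F:4,Q:4):11/2,Z:19/2):7,I:33/2)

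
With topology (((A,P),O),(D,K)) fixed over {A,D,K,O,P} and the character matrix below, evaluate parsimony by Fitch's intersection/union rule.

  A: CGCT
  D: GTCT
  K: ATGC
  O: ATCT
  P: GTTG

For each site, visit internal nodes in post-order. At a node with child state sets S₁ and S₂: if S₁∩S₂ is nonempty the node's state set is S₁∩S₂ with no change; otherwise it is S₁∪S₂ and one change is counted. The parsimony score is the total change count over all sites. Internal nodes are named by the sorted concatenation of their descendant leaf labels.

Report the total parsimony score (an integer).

AP@0: {C} ∪ {G} = {C,G} (union, +1)
AOP@0: {C,G} ∪ {A} = {A,C,G} (union, +1)
DK@0: {G} ∪ {A} = {A,G} (union, +1)
ADKOP@0: {A,C,G} ∩ {A,G} = {A,G} (intersection, +0)
AP@1: {G} ∪ {T} = {G,T} (union, +1)
AOP@1: {G,T} ∩ {T} = {T} (intersection, +0)
DK@1: {T} ∩ {T} = {T} (intersection, +0)
ADKOP@1: {T} ∩ {T} = {T} (intersection, +0)
AP@2: {C} ∪ {T} = {C,T} (union, +1)
AOP@2: {C,T} ∩ {C} = {C} (intersection, +0)
DK@2: {C} ∪ {G} = {C,G} (union, +1)
ADKOP@2: {C} ∩ {C,G} = {C} (intersection, +0)
AP@3: {T} ∪ {G} = {G,T} (union, +1)
AOP@3: {G,T} ∩ {T} = {T} (intersection, +0)
DK@3: {T} ∪ {C} = {C,T} (union, +1)
ADKOP@3: {T} ∩ {C,T} = {T} (intersection, +0)
per-site changes: [3, 1, 2, 2]; total = 8

8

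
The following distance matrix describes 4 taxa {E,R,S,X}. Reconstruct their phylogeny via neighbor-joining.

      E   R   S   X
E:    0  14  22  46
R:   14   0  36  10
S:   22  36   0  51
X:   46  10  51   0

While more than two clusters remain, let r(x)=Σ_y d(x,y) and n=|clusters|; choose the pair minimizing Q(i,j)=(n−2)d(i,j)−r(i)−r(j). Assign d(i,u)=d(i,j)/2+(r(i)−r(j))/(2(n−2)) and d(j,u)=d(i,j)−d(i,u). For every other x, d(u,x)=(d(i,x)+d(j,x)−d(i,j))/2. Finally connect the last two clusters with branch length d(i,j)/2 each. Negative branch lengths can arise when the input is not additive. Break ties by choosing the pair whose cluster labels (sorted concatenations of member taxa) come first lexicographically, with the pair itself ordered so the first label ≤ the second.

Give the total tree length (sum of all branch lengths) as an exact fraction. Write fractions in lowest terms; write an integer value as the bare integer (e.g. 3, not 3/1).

211/4

step 1: merge (E,S) at d=22, Q=-147; branch lengths E→17/4, S→71/4; new cluster ES
  updated: d(ES,R)=14, d(ES,X)=75/2
step 2: merge (ES,R) at d=14, Q=-123/2; branch lengths ES→83/4, R→-27/4; new cluster ERS
  updated: d(ERS,X)=67/4
step 3: merge (ERS,X) at d=67/4; branch lengths ERS→67/8, X→67/8; new cluster ERSX
final tree: (((E:17/4,S:71/4):83/4,R:-27/4):67/8,X:67/8)
total length: 211/4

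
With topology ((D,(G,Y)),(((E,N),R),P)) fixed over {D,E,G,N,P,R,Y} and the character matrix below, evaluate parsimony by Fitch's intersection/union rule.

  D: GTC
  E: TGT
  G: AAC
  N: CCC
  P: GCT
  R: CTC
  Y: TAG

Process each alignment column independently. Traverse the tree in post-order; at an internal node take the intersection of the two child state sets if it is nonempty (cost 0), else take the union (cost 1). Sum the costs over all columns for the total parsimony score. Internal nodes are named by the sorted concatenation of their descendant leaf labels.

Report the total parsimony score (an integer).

11

GY@0: {A} ∪ {T} = {A,T} (union, +1)
DGY@0: {G} ∪ {A,T} = {A,G,T} (union, +1)
EN@0: {T} ∪ {C} = {C,T} (union, +1)
ENR@0: {C,T} ∩ {C} = {C} (intersection, +0)
ENPR@0: {C} ∪ {G} = {C,G} (union, +1)
DEGNPRY@0: {A,G,T} ∩ {C,G} = {G} (intersection, +0)
GY@1: {A} ∩ {A} = {A} (intersection, +0)
DGY@1: {T} ∪ {A} = {A,T} (union, +1)
EN@1: {G} ∪ {C} = {C,G} (union, +1)
ENR@1: {C,G} ∪ {T} = {C,G,T} (union, +1)
ENPR@1: {C,G,T} ∩ {C} = {C} (intersection, +0)
DEGNPRY@1: {A,T} ∪ {C} = {A,C,T} (union, +1)
GY@2: {C} ∪ {G} = {C,G} (union, +1)
DGY@2: {C} ∩ {C,G} = {C} (intersection, +0)
EN@2: {T} ∪ {C} = {C,T} (union, +1)
ENR@2: {C,T} ∩ {C} = {C} (intersection, +0)
ENPR@2: {C} ∪ {T} = {C,T} (union, +1)
DEGNPRY@2: {C} ∩ {C,T} = {C} (intersection, +0)
per-site changes: [4, 4, 3]; total = 11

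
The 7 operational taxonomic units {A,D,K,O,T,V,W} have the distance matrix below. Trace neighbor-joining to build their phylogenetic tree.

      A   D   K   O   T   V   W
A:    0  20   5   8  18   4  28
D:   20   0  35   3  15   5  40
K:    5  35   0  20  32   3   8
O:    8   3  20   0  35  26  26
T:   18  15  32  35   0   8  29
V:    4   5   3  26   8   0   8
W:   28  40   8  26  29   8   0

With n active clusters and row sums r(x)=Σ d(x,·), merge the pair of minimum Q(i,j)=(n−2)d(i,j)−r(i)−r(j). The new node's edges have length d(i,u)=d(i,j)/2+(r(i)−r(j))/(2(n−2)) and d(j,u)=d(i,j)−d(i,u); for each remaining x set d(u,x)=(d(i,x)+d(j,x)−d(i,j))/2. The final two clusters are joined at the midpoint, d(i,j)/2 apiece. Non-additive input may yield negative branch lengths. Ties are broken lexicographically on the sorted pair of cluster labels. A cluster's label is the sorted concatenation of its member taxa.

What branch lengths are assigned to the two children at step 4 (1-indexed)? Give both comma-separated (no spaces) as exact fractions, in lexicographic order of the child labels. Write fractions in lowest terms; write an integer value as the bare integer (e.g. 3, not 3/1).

1. join D+O (d=3, Q=-221) ⇒ DO; edges |D|=3/2, |O|=3/2
  updated: d(A,DO)=25/2, d(DO,K)=26, d(DO,T)=47/2, d(DO,V)=14, d(DO,W)=63/2
2. join K+W (d=8, Q=-293/2) ⇒ KW; edges |K|=3/16, |W|=125/16
  updated: d(A,KW)=25/2, d(DO,KW)=99/4, d(KW,T)=53/2, d(KW,V)=3/2
3. join KW+V (d=3/2, Q=-353/4) ⇒ KVW; edges |KW|=169/24, |V|=-133/24
  updated: d(A,KVW)=15/2, d(DO,KVW)=149/8, d(KVW,T)=33/2
4. join A+DO (d=25/2, Q=-541/8) ⇒ ADO; edges |A|=67/32, |DO|=333/32
  updated: d(ADO,KVW)=109/16, d(ADO,T)=29/2
5. join ADO+KVW (d=109/16, Q=-605/16) ⇒ ADKOVW; edges |ADO|=77/32, |KVW|=141/32
  updated: d(ADKOVW,T)=387/32
6. join ADKOVW+T (d=387/32) ⇒ ADKOTVW; edges |ADKOVW|=387/64, |T|=387/64
final tree: (((A:67/32,(D:3/2,O:3/2):333/32):77/32,((K:3/16,W:125/16):169/24,V:-133/24):141/32):387/64,T:387/64)
total length: 1405/32

67/32,333/32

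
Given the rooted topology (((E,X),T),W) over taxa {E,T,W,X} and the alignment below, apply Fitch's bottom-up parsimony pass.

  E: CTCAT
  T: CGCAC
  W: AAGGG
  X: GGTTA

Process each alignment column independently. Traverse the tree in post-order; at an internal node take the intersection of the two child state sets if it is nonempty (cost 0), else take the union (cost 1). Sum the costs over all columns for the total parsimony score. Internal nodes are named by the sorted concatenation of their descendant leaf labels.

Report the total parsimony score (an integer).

EX@0: {C} ∪ {G} = {C,G} (union, +1)
ETX@0: {C,G} ∩ {C} = {C} (intersection, +0)
ETWX@0: {C} ∪ {A} = {A,C} (union, +1)
EX@1: {T} ∪ {G} = {G,T} (union, +1)
ETX@1: {G,T} ∩ {G} = {G} (intersection, +0)
ETWX@1: {G} ∪ {A} = {A,G} (union, +1)
EX@2: {C} ∪ {T} = {C,T} (union, +1)
ETX@2: {C,T} ∩ {C} = {C} (intersection, +0)
ETWX@2: {C} ∪ {G} = {C,G} (union, +1)
EX@3: {A} ∪ {T} = {A,T} (union, +1)
ETX@3: {A,T} ∩ {A} = {A} (intersection, +0)
ETWX@3: {A} ∪ {G} = {A,G} (union, +1)
EX@4: {T} ∪ {A} = {A,T} (union, +1)
ETX@4: {A,T} ∪ {C} = {A,C,T} (union, +1)
ETWX@4: {A,C,T} ∪ {G} = {A,C,G,T} (union, +1)
per-site changes: [2, 2, 2, 2, 3]; total = 11

11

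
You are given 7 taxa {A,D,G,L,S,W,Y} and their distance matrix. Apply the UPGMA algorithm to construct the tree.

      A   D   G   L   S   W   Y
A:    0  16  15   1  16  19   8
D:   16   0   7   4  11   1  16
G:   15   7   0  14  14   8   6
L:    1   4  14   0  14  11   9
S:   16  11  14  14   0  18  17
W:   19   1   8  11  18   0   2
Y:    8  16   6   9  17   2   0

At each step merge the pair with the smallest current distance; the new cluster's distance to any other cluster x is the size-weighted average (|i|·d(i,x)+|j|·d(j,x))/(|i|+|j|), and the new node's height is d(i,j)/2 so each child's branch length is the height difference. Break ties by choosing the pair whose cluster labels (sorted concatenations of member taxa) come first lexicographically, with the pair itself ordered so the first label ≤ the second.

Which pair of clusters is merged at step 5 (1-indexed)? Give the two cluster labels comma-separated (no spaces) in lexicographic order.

AL,DGWY

1. join A+L (d=1) ⇒ AL; edges |A|=1/2, |L|=1/2
  updated: d(AL,D)=10, d(AL,G)=29/2, d(AL,S)=15, d(AL,W)=15, d(AL,Y)=17/2
2. join D+W (d=1) ⇒ DW; edges |D|=1/2, |W|=1/2
  updated: d(AL,DW)=25/2, d(DW,G)=15/2, d(DW,S)=29/2, d(DW,Y)=9
3. join G+Y (d=6) ⇒ GY; edges |G|=3, |Y|=3
  updated: d(AL,GY)=23/2, d(DW,GY)=33/4, d(GY,S)=31/2
4. join DW+GY (d=33/4) ⇒ DGWY; edges |DW|=29/8, |GY|=9/8
  updated: d(AL,DGWY)=12, d(DGWY,S)=15
5. join AL+DGWY (d=12) ⇒ ADGLWY; edges |AL|=11/2, |DGWY|=15/8
  updated: d(ADGLWY,S)=15
6. join ADGLWY+S (d=15) ⇒ ADGLSWY; edges |ADGLWY|=3/2, |S|=15/2
final tree: (((A:1/2,L:1/2):11/2,((D:1/2,W:1/2):29/8,(G:3,Y:3):9/8):15/8):3/2,S:15/2)
total length: 233/8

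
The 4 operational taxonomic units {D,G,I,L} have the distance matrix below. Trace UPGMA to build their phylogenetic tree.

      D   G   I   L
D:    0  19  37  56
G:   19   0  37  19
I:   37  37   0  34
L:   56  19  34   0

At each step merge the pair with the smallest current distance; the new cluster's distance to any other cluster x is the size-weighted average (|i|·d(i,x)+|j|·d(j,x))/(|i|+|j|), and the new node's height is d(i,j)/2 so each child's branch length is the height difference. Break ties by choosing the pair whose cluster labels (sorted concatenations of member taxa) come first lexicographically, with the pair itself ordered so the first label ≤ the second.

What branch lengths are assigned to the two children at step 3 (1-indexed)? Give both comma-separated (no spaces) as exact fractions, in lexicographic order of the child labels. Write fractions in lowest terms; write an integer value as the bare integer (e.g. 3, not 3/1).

73/8,13/8

1. join D+G (d=19) ⇒ DG; edges |D|=19/2, |G|=19/2
  updated: d(DG,I)=37, d(DG,L)=75/2
2. join I+L (d=34) ⇒ IL; edges |I|=17, |L|=17
  updated: d(DG,IL)=149/4
3. join DG+IL (d=149/4) ⇒ DGIL; edges |DG|=73/8, |IL|=13/8
final tree: ((D:19/2,G:19/2):73/8,(I:17,L:17):13/8)
total length: 255/4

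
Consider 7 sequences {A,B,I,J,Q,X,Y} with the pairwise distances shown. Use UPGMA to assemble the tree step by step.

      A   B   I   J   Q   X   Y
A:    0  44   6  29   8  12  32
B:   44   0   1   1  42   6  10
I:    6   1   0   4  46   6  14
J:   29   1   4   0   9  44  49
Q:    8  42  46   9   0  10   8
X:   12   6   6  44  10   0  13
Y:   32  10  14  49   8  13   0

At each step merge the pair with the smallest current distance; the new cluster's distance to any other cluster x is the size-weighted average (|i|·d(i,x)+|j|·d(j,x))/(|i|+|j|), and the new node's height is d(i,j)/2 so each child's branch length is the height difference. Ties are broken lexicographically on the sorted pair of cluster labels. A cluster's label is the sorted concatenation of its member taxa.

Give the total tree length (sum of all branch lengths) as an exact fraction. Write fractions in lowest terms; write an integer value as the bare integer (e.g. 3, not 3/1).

91/2

1. join B+I (d=1) ⇒ BI; edges |B|=1/2, |I|=1/2
  updated: d(A,BI)=25, d(BI,J)=5/2, d(BI,Q)=44, d(BI,X)=6, d(BI,Y)=12
2. join BI+J (d=5/2) ⇒ BIJ; edges |BI|=3/4, |J|=5/4
  updated: d(A,BIJ)=79/3, d(BIJ,Q)=97/3, d(BIJ,X)=56/3, d(BIJ,Y)=73/3
3. join A+Q (d=8) ⇒ AQ; edges |A|=4, |Q|=4
  updated: d(AQ,BIJ)=88/3, d(AQ,X)=11, d(AQ,Y)=20
4. join AQ+X (d=11) ⇒ AQX; edges |AQ|=3/2, |X|=11/2
  updated: d(AQX,BIJ)=232/9, d(AQX,Y)=53/3
5. join AQX+Y (d=53/3) ⇒ AQXY; edges |AQX|=10/3, |Y|=53/6
  updated: d(AQXY,BIJ)=305/12
6. join AQXY+BIJ (d=305/12) ⇒ ABIJQXY; edges |AQXY|=31/8, |BIJ|=275/24
final tree: ((((A:4,Q:4):3/2,X:11/2):10/3,Y:53/6):31/8,((B:1/2,I:1/2):3/4,J:5/4):275/24)
total length: 91/2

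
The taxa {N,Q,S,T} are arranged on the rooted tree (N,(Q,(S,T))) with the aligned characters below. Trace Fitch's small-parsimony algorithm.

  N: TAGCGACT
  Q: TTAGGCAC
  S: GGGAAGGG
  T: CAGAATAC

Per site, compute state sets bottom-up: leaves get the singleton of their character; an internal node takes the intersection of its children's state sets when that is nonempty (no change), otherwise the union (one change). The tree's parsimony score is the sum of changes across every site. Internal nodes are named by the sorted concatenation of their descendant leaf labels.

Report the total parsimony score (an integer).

15

ST@0: {G} ∪ {C} = {C,G} (union, +1)
QST@0: {T} ∪ {C,G} = {C,G,T} (union, +1)
NQST@0: {T} ∩ {C,G,T} = {T} (intersection, +0)
ST@1: {G} ∪ {A} = {A,G} (union, +1)
QST@1: {T} ∪ {A,G} = {A,G,T} (union, +1)
NQST@1: {A} ∩ {A,G,T} = {A} (intersection, +0)
ST@2: {G} ∩ {G} = {G} (intersection, +0)
QST@2: {A} ∪ {G} = {A,G} (union, +1)
NQST@2: {G} ∩ {A,G} = {G} (intersection, +0)
ST@3: {A} ∩ {A} = {A} (intersection, +0)
QST@3: {G} ∪ {A} = {A,G} (union, +1)
NQST@3: {C} ∪ {A,G} = {A,C,G} (union, +1)
ST@4: {A} ∩ {A} = {A} (intersection, +0)
QST@4: {G} ∪ {A} = {A,G} (union, +1)
NQST@4: {G} ∩ {A,G} = {G} (intersection, +0)
ST@5: {G} ∪ {T} = {G,T} (union, +1)
QST@5: {C} ∪ {G,T} = {C,G,T} (union, +1)
NQST@5: {A} ∪ {C,G,T} = {A,C,G,T} (union, +1)
ST@6: {G} ∪ {A} = {A,G} (union, +1)
QST@6: {A} ∩ {A,G} = {A} (intersection, +0)
NQST@6: {C} ∪ {A} = {A,C} (union, +1)
ST@7: {G} ∪ {C} = {C,G} (union, +1)
QST@7: {C} ∩ {C,G} = {C} (intersection, +0)
NQST@7: {T} ∪ {C} = {C,T} (union, +1)
per-site changes: [2, 2, 1, 2, 1, 3, 2, 2]; total = 15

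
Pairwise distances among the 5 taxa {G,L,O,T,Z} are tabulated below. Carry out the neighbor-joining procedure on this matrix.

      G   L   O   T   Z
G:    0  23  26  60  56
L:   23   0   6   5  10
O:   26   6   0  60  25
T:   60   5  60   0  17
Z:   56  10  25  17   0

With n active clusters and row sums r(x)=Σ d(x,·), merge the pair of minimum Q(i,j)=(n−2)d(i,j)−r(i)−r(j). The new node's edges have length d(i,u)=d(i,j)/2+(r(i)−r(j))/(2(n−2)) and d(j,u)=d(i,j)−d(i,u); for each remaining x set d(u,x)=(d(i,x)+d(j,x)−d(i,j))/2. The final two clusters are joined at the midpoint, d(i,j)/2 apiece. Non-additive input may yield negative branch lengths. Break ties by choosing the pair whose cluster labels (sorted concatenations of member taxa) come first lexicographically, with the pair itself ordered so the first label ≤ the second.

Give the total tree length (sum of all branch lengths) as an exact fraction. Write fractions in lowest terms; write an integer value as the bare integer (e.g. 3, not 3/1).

iteration 1: select G,O (d=26, Q=-204); attach at lengths (21, 5); label the merged cluster GO
  updated: d(GO,L)=3/2, d(GO,T)=47, d(GO,Z)=55/2
iteration 2: select GO,L (d=3/2, Q=-179/2); attach at lengths (125/8, -113/8); label the merged cluster GLO
  updated: d(GLO,T)=101/4, d(GLO,Z)=18
iteration 3: select GLO,T (d=101/4, Q=-241/4); attach at lengths (105/8, 97/8); label the merged cluster GLOT
  updated: d(GLOT,Z)=39/8
iteration 4: select GLOT,Z (d=39/8); attach at lengths (39/16, 39/16); label the merged cluster GLOTZ
final tree: ((((G:21,O:5):125/8,L:-113/8):105/8,T:97/8):39/16,Z:39/16)
total length: 461/8

461/8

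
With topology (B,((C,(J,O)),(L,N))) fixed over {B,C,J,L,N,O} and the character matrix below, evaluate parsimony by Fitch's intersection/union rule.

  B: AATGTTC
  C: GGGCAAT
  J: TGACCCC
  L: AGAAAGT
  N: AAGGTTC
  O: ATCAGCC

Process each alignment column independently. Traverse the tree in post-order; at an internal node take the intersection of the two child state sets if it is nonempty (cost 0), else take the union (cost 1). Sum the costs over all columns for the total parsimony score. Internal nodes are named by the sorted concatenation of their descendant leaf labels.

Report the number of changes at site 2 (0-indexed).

4

site 0, node JO: J={T} ∪ O={A} → {A,T} (+1)
site 0, node CJO: C={G} ∪ JO={A,T} → {A,G,T} (+1)
site 0, node LN: L={A} ∩ N={A} → {A} (+0)
site 0, node CJLNO: CJO={A,G,T} ∩ LN={A} → {A} (+0)
site 0, node BCJLNO: B={A} ∩ CJLNO={A} → {A} (+0)
site 1, node JO: J={G} ∪ O={T} → {G,T} (+1)
site 1, node CJO: C={G} ∩ JO={G,T} → {G} (+0)
site 1, node LN: L={G} ∪ N={A} → {A,G} (+1)
site 1, node CJLNO: CJO={G} ∩ LN={A,G} → {G} (+0)
site 1, node BCJLNO: B={A} ∪ CJLNO={G} → {A,G} (+1)
site 2, node JO: J={A} ∪ O={C} → {A,C} (+1)
site 2, node CJO: C={G} ∪ JO={A,C} → {A,C,G} (+1)
site 2, node LN: L={A} ∪ N={G} → {A,G} (+1)
site 2, node CJLNO: CJO={A,C,G} ∩ LN={A,G} → {A,G} (+0)
site 2, node BCJLNO: B={T} ∪ CJLNO={A,G} → {A,G,T} (+1)
site 3, node JO: J={C} ∪ O={A} → {A,C} (+1)
site 3, node CJO: C={C} ∩ JO={A,C} → {C} (+0)
site 3, node LN: L={A} ∪ N={G} → {A,G} (+1)
site 3, node CJLNO: CJO={C} ∪ LN={A,G} → {A,C,G} (+1)
site 3, node BCJLNO: B={G} ∩ CJLNO={A,C,G} → {G} (+0)
site 4, node JO: J={C} ∪ O={G} → {C,G} (+1)
site 4, node CJO: C={A} ∪ JO={C,G} → {A,C,G} (+1)
site 4, node LN: L={A} ∪ N={T} → {A,T} (+1)
site 4, node CJLNO: CJO={A,C,G} ∩ LN={A,T} → {A} (+0)
site 4, node BCJLNO: B={T} ∪ CJLNO={A} → {A,T} (+1)
site 5, node JO: J={C} ∩ O={C} → {C} (+0)
site 5, node CJO: C={A} ∪ JO={C} → {A,C} (+1)
site 5, node LN: L={G} ∪ N={T} → {G,T} (+1)
site 5, node CJLNO: CJO={A,C} ∪ LN={G,T} → {A,C,G,T} (+1)
site 5, node BCJLNO: B={T} ∩ CJLNO={A,C,G,T} → {T} (+0)
site 6, node JO: J={C} ∩ O={C} → {C} (+0)
site 6, node CJO: C={T} ∪ JO={C} → {C,T} (+1)
site 6, node LN: L={T} ∪ N={C} → {C,T} (+1)
site 6, node CJLNO: CJO={C,T} ∩ LN={C,T} → {C,T} (+0)
site 6, node BCJLNO: B={C} ∩ CJLNO={C,T} → {C} (+0)
per-site changes: [2, 3, 4, 3, 4, 3, 2]; total = 21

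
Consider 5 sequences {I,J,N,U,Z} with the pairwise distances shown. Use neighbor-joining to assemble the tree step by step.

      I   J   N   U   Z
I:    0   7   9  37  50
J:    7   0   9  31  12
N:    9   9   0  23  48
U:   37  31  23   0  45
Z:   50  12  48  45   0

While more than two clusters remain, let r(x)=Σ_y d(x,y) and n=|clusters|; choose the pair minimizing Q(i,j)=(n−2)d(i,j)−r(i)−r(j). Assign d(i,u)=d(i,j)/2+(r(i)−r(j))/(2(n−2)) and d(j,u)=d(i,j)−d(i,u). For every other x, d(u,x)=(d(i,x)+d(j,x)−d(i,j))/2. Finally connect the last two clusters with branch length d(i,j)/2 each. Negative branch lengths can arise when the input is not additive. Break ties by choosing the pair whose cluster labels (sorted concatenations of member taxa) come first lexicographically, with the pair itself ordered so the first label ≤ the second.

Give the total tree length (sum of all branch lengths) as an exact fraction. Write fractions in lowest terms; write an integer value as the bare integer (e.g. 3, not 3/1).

235/4

1. join J+Z (d=12, Q=-178) ⇒ JZ; edges |J|=-10, |Z|=22
  updated: d(I,JZ)=45/2, d(JZ,N)=45/2, d(JZ,U)=32
2. join I+N (d=9, Q=-105) ⇒ IN; edges |I|=8, |N|=1
  updated: d(IN,JZ)=18, d(IN,U)=51/2
3. join IN+JZ (d=18, Q=-151/2) ⇒ IJNZ; edges |IN|=23/4, |JZ|=49/4
  updated: d(IJNZ,U)=79/4
4. join IJNZ+U (d=79/4) ⇒ IJNUZ; edges |IJNZ|=79/8, |U|=79/8
final tree: (((I:8,N:1):23/4,(J:-10,Z:22):49/4):79/8,U:79/8)
total length: 235/4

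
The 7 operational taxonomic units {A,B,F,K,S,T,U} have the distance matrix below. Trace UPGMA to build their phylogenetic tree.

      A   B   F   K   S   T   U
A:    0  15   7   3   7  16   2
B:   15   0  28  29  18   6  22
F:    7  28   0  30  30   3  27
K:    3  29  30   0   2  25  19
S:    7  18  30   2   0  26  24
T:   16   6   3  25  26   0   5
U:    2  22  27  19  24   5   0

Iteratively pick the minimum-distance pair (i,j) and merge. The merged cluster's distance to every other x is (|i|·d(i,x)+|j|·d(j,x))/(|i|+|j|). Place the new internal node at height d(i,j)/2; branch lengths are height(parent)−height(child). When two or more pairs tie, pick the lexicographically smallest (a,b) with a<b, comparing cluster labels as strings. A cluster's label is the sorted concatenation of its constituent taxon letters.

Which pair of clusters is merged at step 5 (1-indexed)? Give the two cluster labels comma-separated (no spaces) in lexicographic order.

B,FT

1. join A+U (d=2) ⇒ AU; edges |A|=1, |U|=1
  updated: d(AU,B)=37/2, d(AU,F)=17, d(AU,K)=11, d(AU,S)=31/2, d(AU,T)=21/2
2. join K+S (d=2) ⇒ KS; edges |K|=1, |S|=1
  updated: d(AU,KS)=53/4, d(B,KS)=47/2, d(F,KS)=30, d(KS,T)=51/2
3. join F+T (d=3) ⇒ FT; edges |F|=3/2, |T|=3/2
  updated: d(AU,FT)=55/4, d(B,FT)=17, d(FT,KS)=111/4
4. join AU+KS (d=53/4) ⇒ AKSU; edges |AU|=45/8, |KS|=45/8
  updated: d(AKSU,B)=21, d(AKSU,FT)=83/4
5. join B+FT (d=17) ⇒ BFT; edges |B|=17/2, |FT|=7
  updated: d(AKSU,BFT)=125/6
6. join AKSU+BFT (d=125/6) ⇒ ABFKSTU; edges |AKSU|=91/24, |BFT|=23/12
final tree: (((A:1,U:1):45/8,(K:1,S:1):45/8):91/24,(B:17/2,(F:3/2,T:3/2):7):23/12)
total length: 947/24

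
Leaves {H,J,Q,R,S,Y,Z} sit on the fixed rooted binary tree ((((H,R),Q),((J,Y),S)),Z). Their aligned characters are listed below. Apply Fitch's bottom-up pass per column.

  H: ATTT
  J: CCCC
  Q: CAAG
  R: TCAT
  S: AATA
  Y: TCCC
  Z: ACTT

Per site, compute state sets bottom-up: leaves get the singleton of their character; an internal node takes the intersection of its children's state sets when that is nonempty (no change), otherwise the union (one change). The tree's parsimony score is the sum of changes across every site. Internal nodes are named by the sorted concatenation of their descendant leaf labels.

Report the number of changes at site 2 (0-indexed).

[col 0] HR: children H:{A}, R:{T} ∪→ {A,T}; cost 1
[col 0] HQR: children HR:{A,T}, Q:{C} ∪→ {A,C,T}; cost 1
[col 0] JY: children J:{C}, Y:{T} ∪→ {C,T}; cost 1
[col 0] JSY: children JY:{C,T}, S:{A} ∪→ {A,C,T}; cost 1
[col 0] HJQRSY: children HQR:{A,C,T}, JSY:{A,C,T} ∩→ {A,C,T}; cost 0
[col 0] HJQRSYZ: children HJQRSY:{A,C,T}, Z:{A} ∩→ {A}; cost 0
[col 1] HR: children H:{T}, R:{C} ∪→ {C,T}; cost 1
[col 1] HQR: children HR:{C,T}, Q:{A} ∪→ {A,C,T}; cost 1
[col 1] JY: children J:{C}, Y:{C} ∩→ {C}; cost 0
[col 1] JSY: children JY:{C}, S:{A} ∪→ {A,C}; cost 1
[col 1] HJQRSY: children HQR:{A,C,T}, JSY:{A,C} ∩→ {A,C}; cost 0
[col 1] HJQRSYZ: children HJQRSY:{A,C}, Z:{C} ∩→ {C}; cost 0
[col 2] HR: children H:{T}, R:{A} ∪→ {A,T}; cost 1
[col 2] HQR: children HR:{A,T}, Q:{A} ∩→ {A}; cost 0
[col 2] JY: children J:{C}, Y:{C} ∩→ {C}; cost 0
[col 2] JSY: children JY:{C}, S:{T} ∪→ {C,T}; cost 1
[col 2] HJQRSY: children HQR:{A}, JSY:{C,T} ∪→ {A,C,T}; cost 1
[col 2] HJQRSYZ: children HJQRSY:{A,C,T}, Z:{T} ∩→ {T}; cost 0
[col 3] HR: children H:{T}, R:{T} ∩→ {T}; cost 0
[col 3] HQR: children HR:{T}, Q:{G} ∪→ {G,T}; cost 1
[col 3] JY: children J:{C}, Y:{C} ∩→ {C}; cost 0
[col 3] JSY: children JY:{C}, S:{A} ∪→ {A,C}; cost 1
[col 3] HJQRSY: children HQR:{G,T}, JSY:{A,C} ∪→ {A,C,G,T}; cost 1
[col 3] HJQRSYZ: children HJQRSY:{A,C,G,T}, Z:{T} ∩→ {T}; cost 0
per-site changes: [4, 3, 3, 3]; total = 13

3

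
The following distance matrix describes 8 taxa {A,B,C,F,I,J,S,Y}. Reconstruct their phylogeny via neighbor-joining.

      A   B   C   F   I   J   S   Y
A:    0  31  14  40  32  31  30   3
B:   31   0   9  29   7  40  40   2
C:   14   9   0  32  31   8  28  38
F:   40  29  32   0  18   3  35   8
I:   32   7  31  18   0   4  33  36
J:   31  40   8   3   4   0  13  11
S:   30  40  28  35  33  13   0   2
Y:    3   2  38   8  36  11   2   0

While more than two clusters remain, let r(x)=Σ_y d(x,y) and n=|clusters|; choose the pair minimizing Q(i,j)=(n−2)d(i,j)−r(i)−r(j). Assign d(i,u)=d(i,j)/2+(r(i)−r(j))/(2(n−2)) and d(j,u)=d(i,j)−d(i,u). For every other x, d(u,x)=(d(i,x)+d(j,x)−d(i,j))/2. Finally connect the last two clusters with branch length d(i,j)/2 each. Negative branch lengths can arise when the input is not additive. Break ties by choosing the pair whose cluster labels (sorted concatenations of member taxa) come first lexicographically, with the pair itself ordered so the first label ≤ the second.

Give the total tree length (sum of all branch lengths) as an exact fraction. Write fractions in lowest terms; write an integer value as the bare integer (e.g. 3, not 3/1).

iteration 1: select B,I (d=7, Q=-277); attach at lengths (13/4, 15/4); label the merged cluster BI
  updated: d(A,BI)=28, d(BI,C)=33/2, d(BI,F)=20, d(BI,J)=37/2, d(BI,S)=33, d(BI,Y)=31/2
iteration 2: select A,C (d=14, Q=-425/2); attach at lengths (159/20, 121/20); label the merged cluster AC
  updated: d(AC,BI)=61/4, d(AC,F)=29, d(AC,J)=25/2, d(AC,S)=22, d(AC,Y)=27/2
iteration 3: select S,Y (d=2, Q=-147); attach at lengths (63/8, -47/8); label the merged cluster SY
  updated: d(AC,SY)=67/4, d(BI,SY)=93/4, d(F,SY)=41/2, d(J,SY)=11
iteration 4: select F,J (d=3, Q=-217/2); attach at lengths (73/12, -37/12); label the merged cluster FJ
  updated: d(AC,FJ)=77/4, d(BI,FJ)=71/4, d(FJ,SY)=57/4
iteration 5: select AC,BI (d=61/4, Q=-77); attach at lengths (51/8, 71/8); label the merged cluster ABCI
  updated: d(ABCI,FJ)=87/8, d(ABCI,SY)=99/8
iteration 6: select ABCI,FJ (d=87/8, Q=-75/2); attach at lengths (9/2, 51/8); label the merged cluster ABCFIJ
  updated: d(ABCFIJ,SY)=63/8
iteration 7: select ABCFIJ,SY (d=63/8); attach at lengths (63/16, 63/16); label the merged cluster ABCFIJSY
final tree: ((((A:159/20,C:121/20):51/8,(B:13/4,I:15/4):71/8):9/2,(F:73/12,J:-37/12):51/8):63/16,(S:63/8,Y:-47/8):63/16)
total length: 60

60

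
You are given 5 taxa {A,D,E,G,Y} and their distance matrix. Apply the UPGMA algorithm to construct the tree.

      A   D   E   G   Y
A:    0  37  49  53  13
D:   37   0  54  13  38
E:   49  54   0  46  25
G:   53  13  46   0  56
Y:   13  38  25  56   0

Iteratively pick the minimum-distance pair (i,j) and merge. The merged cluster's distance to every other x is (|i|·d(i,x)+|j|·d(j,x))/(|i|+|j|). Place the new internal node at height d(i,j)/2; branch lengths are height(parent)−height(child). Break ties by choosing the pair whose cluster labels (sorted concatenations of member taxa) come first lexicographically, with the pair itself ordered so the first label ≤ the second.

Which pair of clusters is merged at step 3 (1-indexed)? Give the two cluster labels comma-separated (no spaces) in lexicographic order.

AY,E

1. join A+Y (d=13) ⇒ AY; edges |A|=13/2, |Y|=13/2
  updated: d(AY,D)=75/2, d(AY,E)=37, d(AY,G)=109/2
2. join D+G (d=13) ⇒ DG; edges |D|=13/2, |G|=13/2
  updated: d(AY,DG)=46, d(DG,E)=50
3. join AY+E (d=37) ⇒ AEY; edges |AY|=12, |E|=37/2
  updated: d(AEY,DG)=142/3
4. join AEY+DG (d=142/3) ⇒ ADEGY; edges |AEY|=31/6, |DG|=103/6
final tree: (((A:13/2,Y:13/2):12,E:37/2):31/6,(D:13/2,G:13/2):103/6)
total length: 473/6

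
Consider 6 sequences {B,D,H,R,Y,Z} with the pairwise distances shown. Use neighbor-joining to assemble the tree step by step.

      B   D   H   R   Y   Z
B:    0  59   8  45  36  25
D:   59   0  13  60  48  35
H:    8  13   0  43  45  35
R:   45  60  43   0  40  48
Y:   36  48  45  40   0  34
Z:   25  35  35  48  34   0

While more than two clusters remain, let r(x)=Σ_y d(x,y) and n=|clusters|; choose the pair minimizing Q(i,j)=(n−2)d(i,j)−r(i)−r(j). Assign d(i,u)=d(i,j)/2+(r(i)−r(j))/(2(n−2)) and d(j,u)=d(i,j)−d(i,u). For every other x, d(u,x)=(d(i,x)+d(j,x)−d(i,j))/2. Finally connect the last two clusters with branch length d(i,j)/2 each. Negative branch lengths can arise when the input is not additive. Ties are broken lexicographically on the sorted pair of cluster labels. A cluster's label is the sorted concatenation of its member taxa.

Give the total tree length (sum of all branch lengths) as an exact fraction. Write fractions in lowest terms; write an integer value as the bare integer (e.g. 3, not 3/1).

101

1. join D+H (d=13, Q=-307) ⇒ DH; edges |D|=123/8, |H|=-19/8
  updated: d(B,DH)=27, d(DH,R)=45, d(DH,Y)=40, d(DH,Z)=57/2
2. join R+Y (d=40, Q=-208) ⇒ RY; edges |R|=74/3, |Y|=46/3
  updated: d(B,RY)=41/2, d(DH,RY)=45/2, d(RY,Z)=21
3. join B+Z (d=25, Q=-97) ⇒ BZ; edges |B|=12, |Z|=13
  updated: d(BZ,DH)=61/4, d(BZ,RY)=33/4
4. join BZ+DH (d=61/4, Q=-46) ⇒ BDHZ; edges |BZ|=1/2, |DH|=59/4
  updated: d(BDHZ,RY)=31/4
5. join BDHZ+RY (d=31/4) ⇒ BDHRYZ; edges |BDHZ|=31/8, |RY|=31/8
final tree: (((B:12,Z:13):1/2,(D:123/8,H:-19/8):59/4):31/8,(R:74/3,Y:46/3):31/8)
total length: 101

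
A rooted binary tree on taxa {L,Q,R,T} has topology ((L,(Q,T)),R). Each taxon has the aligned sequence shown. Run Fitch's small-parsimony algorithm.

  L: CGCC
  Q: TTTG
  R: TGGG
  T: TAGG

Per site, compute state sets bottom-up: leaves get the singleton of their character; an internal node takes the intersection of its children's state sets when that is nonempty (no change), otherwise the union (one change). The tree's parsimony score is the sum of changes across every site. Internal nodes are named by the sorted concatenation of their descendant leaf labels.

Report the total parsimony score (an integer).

6

site 0, node QT: Q={T} ∩ T={T} → {T} (+0)
site 0, node LQT: L={C} ∪ QT={T} → {C,T} (+1)
site 0, node LQRT: LQT={C,T} ∩ R={T} → {T} (+0)
site 1, node QT: Q={T} ∪ T={A} → {A,T} (+1)
site 1, node LQT: L={G} ∪ QT={A,T} → {A,G,T} (+1)
site 1, node LQRT: LQT={A,G,T} ∩ R={G} → {G} (+0)
site 2, node QT: Q={T} ∪ T={G} → {G,T} (+1)
site 2, node LQT: L={C} ∪ QT={G,T} → {C,G,T} (+1)
site 2, node LQRT: LQT={C,G,T} ∩ R={G} → {G} (+0)
site 3, node QT: Q={G} ∩ T={G} → {G} (+0)
site 3, node LQT: L={C} ∪ QT={G} → {C,G} (+1)
site 3, node LQRT: LQT={C,G} ∩ R={G} → {G} (+0)
per-site changes: [1, 2, 2, 1]; total = 6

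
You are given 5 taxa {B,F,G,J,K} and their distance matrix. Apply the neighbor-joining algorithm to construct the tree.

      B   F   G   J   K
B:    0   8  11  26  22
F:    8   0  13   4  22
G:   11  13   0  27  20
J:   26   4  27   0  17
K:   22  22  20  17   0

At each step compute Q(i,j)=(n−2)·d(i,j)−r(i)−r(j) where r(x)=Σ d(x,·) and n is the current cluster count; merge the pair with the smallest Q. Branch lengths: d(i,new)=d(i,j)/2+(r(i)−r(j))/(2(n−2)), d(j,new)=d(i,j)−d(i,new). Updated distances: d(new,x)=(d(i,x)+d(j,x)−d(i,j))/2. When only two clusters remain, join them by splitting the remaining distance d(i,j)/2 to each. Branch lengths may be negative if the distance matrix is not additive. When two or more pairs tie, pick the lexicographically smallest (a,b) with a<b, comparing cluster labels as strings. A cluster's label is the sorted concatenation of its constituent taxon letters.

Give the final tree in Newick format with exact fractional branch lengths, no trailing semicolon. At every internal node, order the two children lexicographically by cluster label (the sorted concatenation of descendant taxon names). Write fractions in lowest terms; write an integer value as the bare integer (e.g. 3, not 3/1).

(((B:21/4,G:23/4):9/2,(F:-5/2,J:13/2):13/2):11/2,K:11/2)

step 1: merge (F,J) at d=4, Q=-109; branch lengths F→-5/2, J→13/2; new cluster FJ
  updated: d(B,FJ)=15, d(FJ,G)=18, d(FJ,K)=35/2
step 2: merge (B,G) at d=11, Q=-75; branch lengths B→21/4, G→23/4; new cluster BG
  updated: d(BG,FJ)=11, d(BG,K)=31/2
step 3: merge (BG,FJ) at d=11, Q=-44; branch lengths BG→9/2, FJ→13/2; new cluster BFGJ
  updated: d(BFGJ,K)=11
step 4: merge (BFGJ,K) at d=11; branch lengths BFGJ→11/2, K→11/2; new cluster BFGJK
final tree: (((B:21/4,G:23/4):9/2,(F:-5/2,J:13/2):13/2):11/2,K:11/2)
total length: 37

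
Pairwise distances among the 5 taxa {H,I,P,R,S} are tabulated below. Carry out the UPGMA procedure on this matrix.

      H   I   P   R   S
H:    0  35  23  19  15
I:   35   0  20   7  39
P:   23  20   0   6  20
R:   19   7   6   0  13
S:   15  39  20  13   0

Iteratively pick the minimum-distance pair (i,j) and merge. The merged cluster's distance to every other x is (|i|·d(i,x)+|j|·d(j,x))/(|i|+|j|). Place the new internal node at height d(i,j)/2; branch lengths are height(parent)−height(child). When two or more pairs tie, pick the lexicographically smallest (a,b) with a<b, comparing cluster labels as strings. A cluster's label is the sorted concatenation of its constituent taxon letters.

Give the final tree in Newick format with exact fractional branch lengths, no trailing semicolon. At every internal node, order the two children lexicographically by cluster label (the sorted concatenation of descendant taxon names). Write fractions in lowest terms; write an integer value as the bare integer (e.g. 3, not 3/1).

((H:15/2,S:15/2):59/12,(I:27/4,(P:3,R:3):15/4):17/3)

iteration 1: select P,R (d=6); attach at lengths (3, 3); label the merged cluster PR
  updated: d(H,PR)=21, d(I,PR)=27/2, d(PR,S)=33/2
iteration 2: select I,PR (d=27/2); attach at lengths (27/4, 15/4); label the merged cluster IPR
  updated: d(H,IPR)=77/3, d(IPR,S)=24
iteration 3: select H,S (d=15); attach at lengths (15/2, 15/2); label the merged cluster HS
  updated: d(HS,IPR)=149/6
iteration 4: select HS,IPR (d=149/6); attach at lengths (59/12, 17/3); label the merged cluster HIPRS
final tree: ((H:15/2,S:15/2):59/12,(I:27/4,(P:3,R:3):15/4):17/3)
total length: 505/12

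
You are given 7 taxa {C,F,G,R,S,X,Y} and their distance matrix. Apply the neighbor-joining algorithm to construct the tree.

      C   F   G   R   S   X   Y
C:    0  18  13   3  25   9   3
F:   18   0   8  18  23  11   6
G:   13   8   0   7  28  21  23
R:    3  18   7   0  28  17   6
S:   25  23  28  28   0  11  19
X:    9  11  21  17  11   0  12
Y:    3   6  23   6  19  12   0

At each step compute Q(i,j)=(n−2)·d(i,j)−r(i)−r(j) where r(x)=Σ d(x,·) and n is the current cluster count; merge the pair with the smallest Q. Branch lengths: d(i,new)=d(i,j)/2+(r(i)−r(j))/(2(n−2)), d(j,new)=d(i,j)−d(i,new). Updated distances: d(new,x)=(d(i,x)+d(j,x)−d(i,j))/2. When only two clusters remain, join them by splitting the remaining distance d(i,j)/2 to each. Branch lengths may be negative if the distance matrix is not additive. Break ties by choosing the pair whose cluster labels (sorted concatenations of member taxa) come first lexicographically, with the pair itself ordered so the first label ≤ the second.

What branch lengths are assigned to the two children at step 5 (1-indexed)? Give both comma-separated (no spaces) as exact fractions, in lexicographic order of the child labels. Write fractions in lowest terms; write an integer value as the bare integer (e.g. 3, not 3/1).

step 1: merge (S,X) at d=11, Q=-160; branch lengths S→54/5, X→1/5; new cluster SX
  updated: d(C,SX)=23/2, d(F,SX)=23/2, d(G,SX)=19, d(R,SX)=17, d(SX,Y)=10
step 2: merge (F,G) at d=8, Q=-199/2; branch lengths F→47/16, G→81/16; new cluster FG
  updated: d(C,FG)=23/2, d(FG,R)=17/2, d(FG,SX)=45/4, d(FG,Y)=21/2
step 3: merge (FG,SX) at d=45/4, Q=-231/4; branch lengths FG→103/24, SX→167/24; new cluster FGSX
  updated: d(C,FGSX)=47/8, d(FGSX,R)=57/8, d(FGSX,Y)=37/8
step 4: merge (C,R) at d=3, Q=-22; branch lengths C→7/16, R→41/16; new cluster CR
  updated: d(CR,FGSX)=5, d(CR,Y)=3
step 5: merge (CR,FGSX) at d=5, Q=-101/8; branch lengths CR→27/16, FGSX→53/16; new cluster CFGRSX
  updated: d(CFGRSX,Y)=21/16
step 6: merge (CFGRSX,Y) at d=21/16; branch lengths CFGRSX→21/32, Y→21/32; new cluster CFGRSXY
final tree: (((C:7/16,R:41/16):27/16,((F:47/16,G:81/16):103/24,(S:54/5,X:1/5):167/24):53/16):21/32,Y:21/32)
total length: 633/16

27/16,53/16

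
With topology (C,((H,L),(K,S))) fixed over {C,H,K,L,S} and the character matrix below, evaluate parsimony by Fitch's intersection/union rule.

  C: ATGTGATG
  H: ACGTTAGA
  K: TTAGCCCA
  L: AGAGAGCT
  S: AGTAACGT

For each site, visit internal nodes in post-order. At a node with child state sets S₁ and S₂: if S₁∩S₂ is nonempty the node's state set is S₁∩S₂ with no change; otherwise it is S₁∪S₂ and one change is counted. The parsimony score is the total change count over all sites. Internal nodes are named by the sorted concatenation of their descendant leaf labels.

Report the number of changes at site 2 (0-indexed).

3

[col 0] HL: children H:{A}, L:{A} ∩→ {A}; cost 0
[col 0] KS: children K:{T}, S:{A} ∪→ {A,T}; cost 1
[col 0] HKLS: children HL:{A}, KS:{A,T} ∩→ {A}; cost 0
[col 0] CHKLS: children C:{A}, HKLS:{A} ∩→ {A}; cost 0
[col 1] HL: children H:{C}, L:{G} ∪→ {C,G}; cost 1
[col 1] KS: children K:{T}, S:{G} ∪→ {G,T}; cost 1
[col 1] HKLS: children HL:{C,G}, KS:{G,T} ∩→ {G}; cost 0
[col 1] CHKLS: children C:{T}, HKLS:{G} ∪→ {G,T}; cost 1
[col 2] HL: children H:{G}, L:{A} ∪→ {A,G}; cost 1
[col 2] KS: children K:{A}, S:{T} ∪→ {A,T}; cost 1
[col 2] HKLS: children HL:{A,G}, KS:{A,T} ∩→ {A}; cost 0
[col 2] CHKLS: children C:{G}, HKLS:{A} ∪→ {A,G}; cost 1
[col 3] HL: children H:{T}, L:{G} ∪→ {G,T}; cost 1
[col 3] KS: children K:{G}, S:{A} ∪→ {A,G}; cost 1
[col 3] HKLS: children HL:{G,T}, KS:{A,G} ∩→ {G}; cost 0
[col 3] CHKLS: children C:{T}, HKLS:{G} ∪→ {G,T}; cost 1
[col 4] HL: children H:{T}, L:{A} ∪→ {A,T}; cost 1
[col 4] KS: children K:{C}, S:{A} ∪→ {A,C}; cost 1
[col 4] HKLS: children HL:{A,T}, KS:{A,C} ∩→ {A}; cost 0
[col 4] CHKLS: children C:{G}, HKLS:{A} ∪→ {A,G}; cost 1
[col 5] HL: children H:{A}, L:{G} ∪→ {A,G}; cost 1
[col 5] KS: children K:{C}, S:{C} ∩→ {C}; cost 0
[col 5] HKLS: children HL:{A,G}, KS:{C} ∪→ {A,C,G}; cost 1
[col 5] CHKLS: children C:{A}, HKLS:{A,C,G} ∩→ {A}; cost 0
[col 6] HL: children H:{G}, L:{C} ∪→ {C,G}; cost 1
[col 6] KS: children K:{C}, S:{G} ∪→ {C,G}; cost 1
[col 6] HKLS: children HL:{C,G}, KS:{C,G} ∩→ {C,G}; cost 0
[col 6] CHKLS: children C:{T}, HKLS:{C,G} ∪→ {C,G,T}; cost 1
[col 7] HL: children H:{A}, L:{T} ∪→ {A,T}; cost 1
[col 7] KS: children K:{A}, S:{T} ∪→ {A,T}; cost 1
[col 7] HKLS: children HL:{A,T}, KS:{A,T} ∩→ {A,T}; cost 0
[col 7] CHKLS: children C:{G}, HKLS:{A,T} ∪→ {A,G,T}; cost 1
per-site changes: [1, 3, 3, 3, 3, 2, 3, 3]; total = 21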